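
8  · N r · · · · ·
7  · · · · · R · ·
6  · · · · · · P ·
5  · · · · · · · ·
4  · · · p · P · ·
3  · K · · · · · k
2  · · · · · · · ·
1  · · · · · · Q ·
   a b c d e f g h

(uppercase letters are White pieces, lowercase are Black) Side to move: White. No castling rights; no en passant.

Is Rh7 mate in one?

yes

After Rh7: black king on h3; in check: yes, from the white rook on h7.
King squares — g2: attacked by Qg1; h2: attacked by Qg1; g3: attacked by Qg1; g4: attacked by Qg1; h4: attacked by Rh7.
Black has no legal moves → checkmate.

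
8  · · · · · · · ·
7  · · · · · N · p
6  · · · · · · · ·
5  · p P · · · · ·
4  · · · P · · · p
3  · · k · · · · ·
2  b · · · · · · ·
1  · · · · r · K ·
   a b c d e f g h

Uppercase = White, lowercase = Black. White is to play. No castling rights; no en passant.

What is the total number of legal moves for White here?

White to move; king on g1.
In check: yes, from the black rook on e1.
Legal moves: Kh2, Kg2, Kf2.
Count: 3.

3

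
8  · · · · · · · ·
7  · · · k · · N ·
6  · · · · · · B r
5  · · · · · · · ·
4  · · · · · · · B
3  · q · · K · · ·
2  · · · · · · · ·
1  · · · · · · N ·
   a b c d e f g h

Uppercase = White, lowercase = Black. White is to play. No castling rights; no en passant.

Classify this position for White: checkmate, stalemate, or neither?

White to move; white king on e3.
In check: yes, from the black queen on b3.
King squares — d2: available; e2: available; f2: available; d3: attacked by Qb3; f3: attacked by Qb3; d4: available; e4: available; f4: available.
Legal moves for White: Kf4, Ke4, Kd4, Kf2, Ke2, Kd2, Bd3.
White is in check but has 7 legal moves → neither.

neither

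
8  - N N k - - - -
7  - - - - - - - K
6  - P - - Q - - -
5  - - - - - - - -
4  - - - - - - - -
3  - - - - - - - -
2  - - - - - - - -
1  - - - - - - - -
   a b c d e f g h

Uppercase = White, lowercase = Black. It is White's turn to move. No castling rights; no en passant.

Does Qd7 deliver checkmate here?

yes

After Qd7: black king on d8; in check: yes, from the white queen on d7.
King squares — c7: attacked by Pb6; d7: attacked by Nb8; e7: attacked by Qd7; c8: attacked by Qd7; e8: attacked by Qd7.
Black has no legal moves → checkmate.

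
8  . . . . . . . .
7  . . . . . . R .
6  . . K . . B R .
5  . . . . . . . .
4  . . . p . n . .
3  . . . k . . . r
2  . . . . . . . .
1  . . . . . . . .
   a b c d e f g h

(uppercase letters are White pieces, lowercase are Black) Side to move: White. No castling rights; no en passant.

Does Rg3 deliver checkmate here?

no

After Rg3: black king on d3; in check: yes, from the white rook on g3.
Black has 6 legal replies: Ke4, Kc4, Ke2, Kd2, Kc2, Rxg3.
In check but a legal move exists → not checkmate.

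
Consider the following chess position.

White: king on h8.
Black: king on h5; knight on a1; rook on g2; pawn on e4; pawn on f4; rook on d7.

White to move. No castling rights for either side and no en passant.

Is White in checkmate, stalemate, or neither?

White to move; white king on h8.
In check: no.
King squares — g7: attacked by Rg2; h7: attacked by Rd7; g8: attacked by Rg2.
Legal moves for White: none.
Not in check and no legal moves → stalemate.

stalemate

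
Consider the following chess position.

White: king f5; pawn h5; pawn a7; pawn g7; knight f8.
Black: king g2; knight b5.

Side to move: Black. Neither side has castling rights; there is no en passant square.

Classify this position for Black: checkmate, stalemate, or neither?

Black to move; black king on g2.
In check: no.
Legal moves for Black: Nc7, Nxa7, Nd6+, Nd4+, Nc3, Na3, Kh3, Kg3, Kf3, Kh2, Kf2, Kh1, Kg1, Kf1.
Black has 14 legal moves and is not in check → neither.

neither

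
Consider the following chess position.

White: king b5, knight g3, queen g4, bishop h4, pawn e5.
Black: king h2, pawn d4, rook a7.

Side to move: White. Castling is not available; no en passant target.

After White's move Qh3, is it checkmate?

After Qh3: black king on h2; in check: yes, from the white queen on h3.
Black has 2 legal replies: Kxh3, Kg1.
In check but a legal move exists → not checkmate.

no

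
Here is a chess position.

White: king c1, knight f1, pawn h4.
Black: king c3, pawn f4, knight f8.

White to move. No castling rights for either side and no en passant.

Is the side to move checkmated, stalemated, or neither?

White to move; white king on c1.
In check: no.
Legal moves for White: Ng3, Ne3, Nh2, Nd2, Kd1, Kb1, h5.
White has 7 legal moves and is not in check → neither.

neither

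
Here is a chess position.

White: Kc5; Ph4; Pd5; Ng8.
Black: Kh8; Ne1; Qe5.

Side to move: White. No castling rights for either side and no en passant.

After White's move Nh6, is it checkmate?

no

After Nh6: black king on h8; in check: no.
Black is not in check, so this cannot be checkmate.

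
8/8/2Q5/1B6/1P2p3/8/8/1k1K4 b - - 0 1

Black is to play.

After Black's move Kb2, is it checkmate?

no

After Kb2: white king on d1; in check: no.
White is not in check, so this cannot be checkmate.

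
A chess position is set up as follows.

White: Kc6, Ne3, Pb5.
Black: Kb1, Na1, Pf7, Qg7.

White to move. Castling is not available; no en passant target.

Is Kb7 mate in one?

no

After Kb7: black king on b1; in check: no.
Black is not in check, so this cannot be checkmate.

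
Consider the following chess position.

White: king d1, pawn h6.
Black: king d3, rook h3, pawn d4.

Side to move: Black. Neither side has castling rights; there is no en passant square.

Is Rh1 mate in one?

yes

After Rh1: white king on d1; in check: yes, from the black rook on h1.
King squares — c1: attacked by Rh1; e1: attacked by Rh1; c2: attacked by Kd3; d2: attacked by Kd3; e2: attacked by Kd3.
White has no legal moves → checkmate.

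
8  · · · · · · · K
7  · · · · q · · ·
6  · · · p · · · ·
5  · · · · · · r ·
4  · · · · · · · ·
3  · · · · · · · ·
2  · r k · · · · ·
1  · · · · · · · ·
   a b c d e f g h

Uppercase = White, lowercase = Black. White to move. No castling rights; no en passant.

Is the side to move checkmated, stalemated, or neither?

White to move; white king on h8.
In check: no.
King squares — g7: attacked by Rg5; h7: attacked by Qe7; g8: attacked by Rg5.
Legal moves for White: none.
Not in check and no legal moves → stalemate.

stalemate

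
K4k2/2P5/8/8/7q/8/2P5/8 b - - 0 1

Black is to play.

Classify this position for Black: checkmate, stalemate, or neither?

Black to move; black king on f8.
In check: no.
Legal moves for Black include: Kg8, Ke8, Kg7, Kf7, Ke7, Qh8, Qd8+, Qh7, Qe7, Qh6, Qf6, Qh5, Qg5, Qg4, Qf4, Qe4+, Qd4, Qc4, ... (list truncated; more exist).
Black has legal moves and is not in check → neither.

neither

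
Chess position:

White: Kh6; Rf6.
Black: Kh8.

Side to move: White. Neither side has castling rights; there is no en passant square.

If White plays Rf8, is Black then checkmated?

After Rf8: black king on h8; in check: yes, from the white rook on f8.
King squares — g7: attacked by Kh6; h7: attacked by Kh6; g8: attacked by Rf8.
Black has no legal moves → checkmate.

yes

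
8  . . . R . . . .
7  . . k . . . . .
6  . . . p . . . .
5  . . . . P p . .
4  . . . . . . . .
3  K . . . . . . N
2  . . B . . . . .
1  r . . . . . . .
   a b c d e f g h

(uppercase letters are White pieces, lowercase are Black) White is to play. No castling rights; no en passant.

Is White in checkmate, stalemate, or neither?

White to move; white king on a3.
In check: yes, from the black rook on a1.
Legal moves for White: Kb4, Kb3, Kb2.
White is in check but has 3 legal moves → neither.

neither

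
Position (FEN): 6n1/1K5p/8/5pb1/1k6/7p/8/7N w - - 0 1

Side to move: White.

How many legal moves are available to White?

White to move; king on b7.
In check: no.
Legal moves: Kc8, Kb8, Ka8, Kc7, Ka7, Kc6, Kb6, Ka6, Ng3, Nf2.
Count: 10.

10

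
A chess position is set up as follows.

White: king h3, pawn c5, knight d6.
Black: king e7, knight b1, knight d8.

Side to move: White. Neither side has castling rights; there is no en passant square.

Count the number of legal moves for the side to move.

White to move; king on h3.
In check: no.
Legal moves: Ne8, Nc8+, Nf7, Nb7, Nf5+, Nb5, Ne4, Nc4, Kh4, Kg4, Kg3, Kh2, Kg2, c6.
Count: 14.

14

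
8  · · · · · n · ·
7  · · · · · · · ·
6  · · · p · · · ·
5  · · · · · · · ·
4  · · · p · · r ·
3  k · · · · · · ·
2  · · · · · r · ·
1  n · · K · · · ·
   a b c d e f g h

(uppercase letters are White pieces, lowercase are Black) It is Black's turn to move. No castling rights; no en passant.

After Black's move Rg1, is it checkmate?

After Rg1: white king on d1; in check: yes, from the black rook on g1.
King squares — c1: attacked by Rg1; e1: attacked by Rg1; c2: attacked by Na1; d2: attacked by Rf2; e2: attacked by Rf2.
White has no legal moves → checkmate.

yes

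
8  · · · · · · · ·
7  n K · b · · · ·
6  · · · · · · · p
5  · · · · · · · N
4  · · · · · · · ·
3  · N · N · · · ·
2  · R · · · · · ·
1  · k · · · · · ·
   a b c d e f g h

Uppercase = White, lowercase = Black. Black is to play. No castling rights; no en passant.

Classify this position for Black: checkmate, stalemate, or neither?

Black to move; black king on b1.
In check: yes, from the white rook on b2.
King squares — a1: attacked by Nb3; c1: attacked by Nb3; a2: attacked by Rb2; b2: attacked by Nd3; c2: attacked by Rb2.
Legal moves for Black: none.
In check with no legal moves → checkmate.

checkmate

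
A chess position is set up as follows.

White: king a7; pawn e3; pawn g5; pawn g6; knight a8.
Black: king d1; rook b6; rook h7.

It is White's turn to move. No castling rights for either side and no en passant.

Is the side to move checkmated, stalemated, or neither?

White to move; white king on a7.
In check: yes, from the black rook on h7.
Legal moves for White: Kxb6, Nc7, gxh7, g7.
White is in check but has 4 legal moves → neither.

neither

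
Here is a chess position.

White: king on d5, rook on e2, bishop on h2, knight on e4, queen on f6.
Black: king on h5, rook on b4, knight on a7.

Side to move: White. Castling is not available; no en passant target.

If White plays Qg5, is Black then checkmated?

After Qg5: black king on h5; in check: yes, from the white queen on g5.
King squares — g4: attacked by Qg5; h4: attacked by Qg5; g5: attacked by Ne4; g6: attacked by Qg5; h6: attacked by Qg5.
Black has no legal moves → checkmate.

yes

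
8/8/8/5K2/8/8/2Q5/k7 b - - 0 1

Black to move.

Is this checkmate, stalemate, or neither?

Black to move; black king on a1.
In check: no.
King squares — b1: attacked by Qc2; a2: attacked by Qc2; b2: attacked by Qc2.
Legal moves for Black: none.
Not in check and no legal moves → stalemate.

stalemate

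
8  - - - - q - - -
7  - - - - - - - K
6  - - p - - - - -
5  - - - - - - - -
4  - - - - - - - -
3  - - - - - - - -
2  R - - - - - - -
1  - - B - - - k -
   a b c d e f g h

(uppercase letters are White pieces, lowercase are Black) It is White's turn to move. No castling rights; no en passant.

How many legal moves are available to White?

White to move; king on h7.
In check: no.
Legal moves: Kg7, Kh6, Ra8, Ra7, Ra6, Ra5, Ra4, Ra3, Rh2, Rg2+, Rf2, Re2, Rd2, Rc2, Rb2, Ra1, Bh6, Bg5, Bf4, Be3+, Ba3, Bd2, Bb2.
Count: 23.

23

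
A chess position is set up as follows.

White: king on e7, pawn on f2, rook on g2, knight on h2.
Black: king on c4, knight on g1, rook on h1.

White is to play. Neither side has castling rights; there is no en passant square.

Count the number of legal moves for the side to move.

20

White to move; king on e7.
In check: no.
Legal moves: Kf8, Ke8, Kd8, Kf7, Kd7, Kf6, Ke6, Kd6, Ng4, Nf3, Nf1, Rg8, Rg7, Rg6, Rg5, Rg4+, Rg3, Rxg1, f3, f4.
Count: 20.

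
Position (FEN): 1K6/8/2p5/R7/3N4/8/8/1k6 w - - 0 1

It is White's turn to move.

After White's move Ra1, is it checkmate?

After Ra1: black king on b1; in check: yes, from the white rook on a1.
Black has 2 legal replies: Kb2, Kxa1.
In check but a legal move exists → not checkmate.

no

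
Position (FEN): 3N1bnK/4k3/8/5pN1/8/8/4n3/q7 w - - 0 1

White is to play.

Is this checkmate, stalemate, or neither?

neither

White to move; white king on h8.
In check: yes, from the black queen on a1.
King squares — g7: attacked by Qa1; h7: available; g8: available.
Legal moves for White: Kxg8, Kh7.
White is in check but has 2 legal moves → neither.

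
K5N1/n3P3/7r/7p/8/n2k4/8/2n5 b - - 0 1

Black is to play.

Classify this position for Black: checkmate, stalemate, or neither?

neither

Black to move; black king on d3.
In check: no.
Legal moves for Black include: Nc8, Nc6, N7b5, Rh8, Rh7, Rg6, Rf6, Re6, Rd6, Rc6, Rb6, Ra6, Ke4, Kd4, Kc4, Ke3, Kc3, Ke2, ... (list truncated; more exist).
Black has legal moves and is not in check → neither.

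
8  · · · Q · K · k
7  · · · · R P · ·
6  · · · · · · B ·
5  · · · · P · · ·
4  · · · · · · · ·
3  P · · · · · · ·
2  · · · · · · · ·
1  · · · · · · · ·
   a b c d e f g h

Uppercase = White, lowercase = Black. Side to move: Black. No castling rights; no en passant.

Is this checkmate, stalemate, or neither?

stalemate

Black to move; black king on h8.
In check: no.
King squares — g7: attacked by Kf8; h7: attacked by Bg6; g8: attacked by Pf7.
Legal moves for Black: none.
Not in check and no legal moves → stalemate.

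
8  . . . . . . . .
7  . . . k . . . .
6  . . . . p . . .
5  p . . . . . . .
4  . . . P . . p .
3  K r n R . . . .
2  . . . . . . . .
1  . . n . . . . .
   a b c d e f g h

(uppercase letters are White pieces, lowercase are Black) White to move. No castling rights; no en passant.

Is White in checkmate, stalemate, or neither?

White to move; white king on a3.
In check: yes, from the black rook on b3.
King squares — a2: attacked by Nc1; b2: attacked by Rb3; b3: attacked by Nc1; a4: attacked by Nc3; b4: attacked by Rb3.
Legal moves for White: none.
In check with no legal moves → checkmate.

checkmate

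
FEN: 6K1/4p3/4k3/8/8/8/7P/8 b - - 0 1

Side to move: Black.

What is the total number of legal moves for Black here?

6

Black to move; king on e6.
In check: no.
Legal moves: Kd7, Kf6, Kd6, Kf5, Ke5, Kd5.
Count: 6.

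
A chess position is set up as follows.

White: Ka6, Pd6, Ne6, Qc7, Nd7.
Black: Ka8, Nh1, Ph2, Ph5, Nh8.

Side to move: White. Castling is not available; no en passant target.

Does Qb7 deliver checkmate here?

yes

After Qb7: black king on a8; in check: yes, from the white queen on b7.
King squares — a7: attacked by Ka6; b7: attacked by Ka6; b8: attacked by Qb7.
Black has no legal moves → checkmate.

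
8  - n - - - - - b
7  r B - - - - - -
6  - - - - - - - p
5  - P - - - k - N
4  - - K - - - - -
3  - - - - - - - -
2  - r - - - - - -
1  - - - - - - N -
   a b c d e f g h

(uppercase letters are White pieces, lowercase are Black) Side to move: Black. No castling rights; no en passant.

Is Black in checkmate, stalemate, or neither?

Black to move; black king on f5.
In check: no.
Legal moves for Black include: Bg7, Bf6, Be5, Bd4, Bc3, Nd7, Nc6, Na6, Ra8, Rxb7, Ra6, Ra5, Ra4+, Ra3, Raa2, Ra1, Kg6, Ke6, ... (list truncated; more exist).
Black has legal moves and is not in check → neither.

neither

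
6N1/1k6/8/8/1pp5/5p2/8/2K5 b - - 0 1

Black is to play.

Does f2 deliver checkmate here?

no

After f2: white king on c1; in check: no.
White is not in check, so this cannot be checkmate.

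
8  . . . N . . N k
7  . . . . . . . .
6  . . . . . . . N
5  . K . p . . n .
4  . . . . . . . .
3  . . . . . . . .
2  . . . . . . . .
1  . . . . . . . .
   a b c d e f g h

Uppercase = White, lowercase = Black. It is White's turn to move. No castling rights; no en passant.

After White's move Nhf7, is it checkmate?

no

After Nhf7: black king on h8; in check: yes, from the white knight on f7.
Black has 4 legal replies: Kxg8, Kh7, Kg7, Nxf7.
In check but a legal move exists → not checkmate.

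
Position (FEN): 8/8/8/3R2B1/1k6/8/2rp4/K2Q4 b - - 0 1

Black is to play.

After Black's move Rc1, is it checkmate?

After Rc1: white king on a1; in check: yes, from the black rook on c1.
White has 3 legal replies: Kb2, Ka2, Qxc1.
In check but a legal move exists → not checkmate.

no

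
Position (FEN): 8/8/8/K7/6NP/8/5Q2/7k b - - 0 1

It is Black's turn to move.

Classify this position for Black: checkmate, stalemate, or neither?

stalemate

Black to move; black king on h1.
In check: no.
King squares — g1: attacked by Qf2; g2: attacked by Qf2; h2: attacked by Qf2.
Legal moves for Black: none.
Not in check and no legal moves → stalemate.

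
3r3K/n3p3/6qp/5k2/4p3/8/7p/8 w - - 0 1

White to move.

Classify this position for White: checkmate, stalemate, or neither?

checkmate

White to move; white king on h8.
In check: yes, from the black rook on d8.
King squares — g7: attacked by Qg6; h7: attacked by Qg6; g8: attacked by Qg6.
Legal moves for White: none.
In check with no legal moves → checkmate.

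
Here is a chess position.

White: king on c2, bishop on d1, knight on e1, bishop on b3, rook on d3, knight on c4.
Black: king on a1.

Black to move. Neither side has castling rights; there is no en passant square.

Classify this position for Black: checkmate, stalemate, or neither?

Black to move; black king on a1.
In check: no.
King squares — b1: attacked by Kc2; a2: attacked by Bb3; b2: attacked by Kc2.
Legal moves for Black: none.
Not in check and no legal moves → stalemate.

stalemate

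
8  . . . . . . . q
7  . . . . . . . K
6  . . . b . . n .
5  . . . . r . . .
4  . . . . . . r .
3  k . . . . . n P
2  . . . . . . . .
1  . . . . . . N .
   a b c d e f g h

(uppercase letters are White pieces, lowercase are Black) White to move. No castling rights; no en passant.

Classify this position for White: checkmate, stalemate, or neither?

checkmate

White to move; white king on h7.
In check: yes, from the black queen on h8.
King squares — g6: attacked by Rg4; h6: attacked by Qh8; g7: attacked by Qh8; g8: attacked by Qh8; h8: attacked by Ng6.
Legal moves for White: none.
In check with no legal moves → checkmate.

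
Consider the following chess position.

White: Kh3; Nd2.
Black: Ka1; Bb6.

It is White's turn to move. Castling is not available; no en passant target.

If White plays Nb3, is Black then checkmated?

After Nb3: black king on a1; in check: yes, from the white knight on b3.
Black has 3 legal replies: Kb2, Ka2, Kb1.
In check but a legal move exists → not checkmate.

no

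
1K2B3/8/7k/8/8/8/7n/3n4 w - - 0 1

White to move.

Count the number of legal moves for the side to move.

12

White to move; king on b8.
In check: no.
Legal moves: Bf7, Bd7, Bg6, Bc6, Bh5, Bb5, Ba4, Kc8, Ka8, Kc7, Kb7, Ka7.
Count: 12.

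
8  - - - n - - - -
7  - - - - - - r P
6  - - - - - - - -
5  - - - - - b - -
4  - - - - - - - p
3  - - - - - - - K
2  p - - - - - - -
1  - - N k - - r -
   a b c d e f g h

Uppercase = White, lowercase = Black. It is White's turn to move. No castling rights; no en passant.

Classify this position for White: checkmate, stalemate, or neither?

neither

White to move; white king on h3.
In check: yes, from the black bishop on f5.
Legal moves for White: Kxh4, Kh2.
White is in check but has 2 legal moves → neither.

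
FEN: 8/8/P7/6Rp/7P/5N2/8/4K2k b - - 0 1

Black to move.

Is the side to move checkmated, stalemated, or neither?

Black to move; black king on h1.
In check: no.
King squares — g1: attacked by Nf3; g2: attacked by Rg5; h2: attacked by Nf3.
Legal moves for Black: none.
Not in check and no legal moves → stalemate.

stalemate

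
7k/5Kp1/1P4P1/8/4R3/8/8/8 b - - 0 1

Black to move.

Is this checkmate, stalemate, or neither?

Black to move; black king on h8.
In check: no.
King squares — g7: own pawn; h7: attacked by Pg6; g8: attacked by Kf7.
Legal moves for Black: none.
Not in check and no legal moves → stalemate.

stalemate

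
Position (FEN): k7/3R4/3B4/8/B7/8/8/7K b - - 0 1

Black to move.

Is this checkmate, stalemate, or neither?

Black to move; black king on a8.
In check: no.
King squares — a7: attacked by Rd7; b7: attacked by Rd7; b8: attacked by Bd6.
Legal moves for Black: none.
Not in check and no legal moves → stalemate.

stalemate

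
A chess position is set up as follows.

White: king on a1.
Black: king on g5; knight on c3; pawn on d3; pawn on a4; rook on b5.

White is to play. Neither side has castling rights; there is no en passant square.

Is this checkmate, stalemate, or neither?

stalemate

White to move; white king on a1.
In check: no.
King squares — b1: attacked by Nc3; a2: attacked by Nc3; b2: attacked by Rb5.
Legal moves for White: none.
Not in check and no legal moves → stalemate.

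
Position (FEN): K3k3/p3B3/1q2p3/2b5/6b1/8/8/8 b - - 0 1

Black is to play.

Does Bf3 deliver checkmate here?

yes

After Bf3: white king on a8; in check: yes, from the black bishop on f3.
King squares — a7: attacked by Qb6; b7: attacked by Bf3; b8: attacked by Qb6.
White has no legal moves → checkmate.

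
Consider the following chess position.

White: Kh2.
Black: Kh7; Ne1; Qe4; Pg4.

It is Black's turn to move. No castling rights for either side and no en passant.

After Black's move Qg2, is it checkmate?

After Qg2: white king on h2; in check: yes, from the black queen on g2.
King squares — g1: attacked by Qg2; h1: attacked by Qg2; g2: attacked by Ne1; g3: attacked by Qg2; h3: attacked by Qg2.
White has no legal moves → checkmate.

yes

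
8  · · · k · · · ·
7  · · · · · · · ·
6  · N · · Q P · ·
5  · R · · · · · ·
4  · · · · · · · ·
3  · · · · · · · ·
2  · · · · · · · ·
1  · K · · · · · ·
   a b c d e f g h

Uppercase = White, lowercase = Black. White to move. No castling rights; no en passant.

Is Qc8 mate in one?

yes

After Qc8: black king on d8; in check: yes, from the white queen on c8.
King squares — c7: attacked by Qc8; d7: attacked by Nb6; e7: attacked by Pf6; c8: attacked by Nb6; e8: attacked by Qc8.
Black has no legal moves → checkmate.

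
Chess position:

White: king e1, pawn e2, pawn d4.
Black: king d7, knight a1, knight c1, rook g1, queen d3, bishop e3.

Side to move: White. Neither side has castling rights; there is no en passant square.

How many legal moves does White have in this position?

0

White to move; king on e1.
In check: yes, from the black rook on g1.
Legal moves: none.
Count: 0.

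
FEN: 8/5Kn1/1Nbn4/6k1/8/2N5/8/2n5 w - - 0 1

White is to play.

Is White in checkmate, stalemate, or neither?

neither

White to move; white king on f7.
In check: yes, from the black knight on d6.
Legal moves for White: Kg8, Kf8, Kxg7, Ke7.
White is in check but has 4 legal moves → neither.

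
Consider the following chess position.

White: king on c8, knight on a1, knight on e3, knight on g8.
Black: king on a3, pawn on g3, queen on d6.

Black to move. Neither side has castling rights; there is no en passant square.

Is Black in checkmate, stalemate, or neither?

neither

Black to move; black king on a3.
In check: no.
Legal moves for Black include: Qf8+, Qd8+, Qb8+, Qe7, Qd7+, Qc7+, Qh6, Qg6, Qf6, Qe6+, Qc6+, Qb6, Qa6+, Qe5, Qd5, Qc5+, Qf4, Qd4, ... (list truncated; more exist).
Black has legal moves and is not in check → neither.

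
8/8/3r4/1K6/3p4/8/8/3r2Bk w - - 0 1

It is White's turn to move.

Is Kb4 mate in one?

no

After Kb4: black king on h1; in check: no.
Black is not in check, so this cannot be checkmate.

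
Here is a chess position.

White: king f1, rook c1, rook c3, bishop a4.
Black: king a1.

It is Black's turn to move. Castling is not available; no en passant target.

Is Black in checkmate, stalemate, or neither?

neither

Black to move; black king on a1.
In check: yes, from the white rook on c1.
Legal moves for Black: Kb2, Ka2.
Black is in check but has 2 legal moves → neither.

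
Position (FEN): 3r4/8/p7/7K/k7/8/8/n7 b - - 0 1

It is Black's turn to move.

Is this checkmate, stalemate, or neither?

Black to move; black king on a4.
In check: no.
Legal moves for Black include: Rh8+, Rg8, Rf8, Re8, Rc8, Rb8, Ra8, Rd7, Rd6, Rd5+, Rd4, Rd3, Rd2, Rd1, Kb5, Ka5, Kb4, Kb3, ... (list truncated; more exist).
Black has legal moves and is not in check → neither.

neither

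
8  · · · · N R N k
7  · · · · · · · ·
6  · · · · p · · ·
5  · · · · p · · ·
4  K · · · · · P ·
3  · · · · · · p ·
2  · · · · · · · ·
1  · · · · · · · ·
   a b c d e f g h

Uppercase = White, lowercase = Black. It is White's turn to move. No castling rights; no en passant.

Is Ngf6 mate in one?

yes

After Ngf6: black king on h8; in check: yes, from the white rook on f8.
King squares — g7: attacked by Ne8; h7: attacked by Nf6; g8: attacked by Nf6.
Black has no legal moves → checkmate.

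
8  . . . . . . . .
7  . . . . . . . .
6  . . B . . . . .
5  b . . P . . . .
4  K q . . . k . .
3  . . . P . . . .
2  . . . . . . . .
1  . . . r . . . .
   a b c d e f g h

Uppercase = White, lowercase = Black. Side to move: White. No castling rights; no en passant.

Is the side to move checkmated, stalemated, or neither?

White to move; white king on a4.
In check: yes, from the black queen on b4.
King squares — a3: attacked by Qb4; b3: attacked by Qb4; b4: attacked by Ba5; a5: attacked by Qb4; b5: attacked by Qb4.
Legal moves for White: none.
In check with no legal moves → checkmate.

checkmate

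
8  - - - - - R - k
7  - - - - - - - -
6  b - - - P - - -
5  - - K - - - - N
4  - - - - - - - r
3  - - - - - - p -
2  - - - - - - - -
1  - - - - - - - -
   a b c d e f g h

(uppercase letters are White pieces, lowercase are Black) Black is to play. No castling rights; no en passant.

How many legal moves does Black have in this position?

1

Black to move; king on h8.
In check: yes, from the white rook on f8.
Legal moves: Kh7.
Count: 1.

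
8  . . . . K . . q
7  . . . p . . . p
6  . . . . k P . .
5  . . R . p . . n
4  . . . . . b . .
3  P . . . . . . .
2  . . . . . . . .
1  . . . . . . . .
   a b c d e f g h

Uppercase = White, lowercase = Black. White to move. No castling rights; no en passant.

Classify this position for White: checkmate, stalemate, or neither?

checkmate

White to move; white king on e8.
In check: yes, from the black queen on h8.
King squares — d7: attacked by Ke6; e7: attacked by Ke6; f7: attacked by Ke6; d8: attacked by Qh8; f8: attacked by Qh8.
Legal moves for White: none.
In check with no legal moves → checkmate.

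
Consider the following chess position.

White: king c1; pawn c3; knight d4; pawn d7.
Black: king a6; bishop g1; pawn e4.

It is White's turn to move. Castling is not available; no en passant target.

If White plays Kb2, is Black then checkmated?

no

After Kb2: black king on a6; in check: no.
Black is not in check, so this cannot be checkmate.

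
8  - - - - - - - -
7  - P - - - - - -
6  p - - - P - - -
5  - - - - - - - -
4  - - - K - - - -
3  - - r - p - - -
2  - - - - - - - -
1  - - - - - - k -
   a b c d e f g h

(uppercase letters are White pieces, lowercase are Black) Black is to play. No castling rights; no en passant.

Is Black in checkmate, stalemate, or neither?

Black to move; black king on g1.
In check: no.
Legal moves for Black: Rc8, Rc7, Rc6, Rc5, Rc4+, Rd3+, Rb3, Ra3, Rc2, Rc1, Kh2, Kg2, Kf2, Kh1, Kf1, a5, e2.
Black has 17 legal moves and is not in check → neither.

neither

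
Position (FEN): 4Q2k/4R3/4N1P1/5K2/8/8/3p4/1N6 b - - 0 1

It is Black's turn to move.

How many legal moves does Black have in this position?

0

Black to move; king on h8.
In check: yes, from the white queen on e8.
Legal moves: none.
Count: 0.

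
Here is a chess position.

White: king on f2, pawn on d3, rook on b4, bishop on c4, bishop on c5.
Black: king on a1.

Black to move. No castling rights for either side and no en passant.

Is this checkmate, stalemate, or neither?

stalemate

Black to move; black king on a1.
In check: no.
King squares — b1: attacked by Rb4; a2: attacked by Bc4; b2: attacked by Rb4.
Legal moves for Black: none.
Not in check and no legal moves → stalemate.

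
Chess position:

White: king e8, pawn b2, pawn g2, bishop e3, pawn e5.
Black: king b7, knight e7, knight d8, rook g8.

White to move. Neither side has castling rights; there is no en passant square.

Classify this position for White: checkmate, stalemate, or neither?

neither

White to move; white king on e8.
In check: yes, from the black rook on g8.
King squares — d7: available; e7: available; f7: attacked by Nd8; d8: attacked by Rg8; f8: attacked by Rg8.
Legal moves for White: Kxe7, Kd7.
White is in check but has 2 legal moves → neither.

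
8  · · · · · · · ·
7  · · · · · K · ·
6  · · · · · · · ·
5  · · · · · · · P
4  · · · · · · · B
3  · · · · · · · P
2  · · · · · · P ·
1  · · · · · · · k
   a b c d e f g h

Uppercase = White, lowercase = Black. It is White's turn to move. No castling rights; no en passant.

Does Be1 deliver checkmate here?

After Be1: black king on h1; in check: no.
Black is not in check, so this cannot be checkmate.

no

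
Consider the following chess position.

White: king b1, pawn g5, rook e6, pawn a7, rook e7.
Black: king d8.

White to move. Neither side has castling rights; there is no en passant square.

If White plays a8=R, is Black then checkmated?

yes

After a8=R: black king on d8; in check: yes, from the white rook on a8.
King squares — c7: attacked by Re7; d7: attacked by Re7; e7: attacked by Re6; c8: attacked by Ra8; e8: attacked by Re7.
Black has no legal moves → checkmate.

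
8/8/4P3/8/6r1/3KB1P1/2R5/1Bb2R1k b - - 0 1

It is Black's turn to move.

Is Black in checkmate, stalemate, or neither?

Black to move; black king on h1.
In check: yes, from the white rook on f1.
King squares — g1: attacked by Rf1; g2: attacked by Rc2; h2: attacked by Rc2.
Legal moves for Black: none.
In check with no legal moves → checkmate.

checkmate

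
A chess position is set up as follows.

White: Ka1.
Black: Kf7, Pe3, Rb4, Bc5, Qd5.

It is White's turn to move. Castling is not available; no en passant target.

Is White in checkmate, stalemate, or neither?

stalemate

White to move; white king on a1.
In check: no.
King squares — b1: attacked by Rb4; a2: attacked by Qd5; b2: attacked by Rb4.
Legal moves for White: none.
Not in check and no legal moves → stalemate.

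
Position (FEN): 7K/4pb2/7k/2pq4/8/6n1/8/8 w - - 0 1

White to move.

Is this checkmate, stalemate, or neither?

White to move; white king on h8.
In check: no.
King squares — g7: attacked by Kh6; h7: attacked by Kh6; g8: attacked by Bf7.
Legal moves for White: none.
Not in check and no legal moves → stalemate.

stalemate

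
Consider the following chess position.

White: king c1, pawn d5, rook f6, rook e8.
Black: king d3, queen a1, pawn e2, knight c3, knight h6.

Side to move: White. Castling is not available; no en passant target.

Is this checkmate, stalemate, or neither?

White to move; white king on c1.
In check: yes, from the black queen on a1.
King squares — b1: attacked by Qa1; d1: attacked by Qa1; b2: attacked by Qa1; c2: attacked by Kd3; d2: attacked by Kd3.
Legal moves for White: none.
In check with no legal moves → checkmate.

checkmate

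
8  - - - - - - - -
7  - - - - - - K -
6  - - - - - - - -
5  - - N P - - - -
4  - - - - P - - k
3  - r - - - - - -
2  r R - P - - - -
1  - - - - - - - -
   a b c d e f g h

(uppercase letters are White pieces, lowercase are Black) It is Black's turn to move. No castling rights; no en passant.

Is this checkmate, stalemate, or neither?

Black to move; black king on h4.
In check: no.
Legal moves for Black include: Kh5, Kg5, Kg4, Kh3, Kg3, Rb8, Rb7+, Rb6, Rb5, Rb4, Rh3, Rg3+, Rf3, Re3, Rd3, Rc3, Rba3, Rbxb2, ... (list truncated; more exist).
Black has legal moves and is not in check → neither.

neither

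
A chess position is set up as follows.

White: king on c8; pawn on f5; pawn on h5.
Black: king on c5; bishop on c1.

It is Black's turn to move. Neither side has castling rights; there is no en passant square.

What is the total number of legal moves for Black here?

15

Black to move; king on c5.
In check: no.
Legal moves: Kd6, Kc6, Kb6, Kd5, Kb5, Kd4, Kc4, Kb4, Bh6, Bg5, Bf4, Be3, Ba3, Bd2, Bb2.
Count: 15.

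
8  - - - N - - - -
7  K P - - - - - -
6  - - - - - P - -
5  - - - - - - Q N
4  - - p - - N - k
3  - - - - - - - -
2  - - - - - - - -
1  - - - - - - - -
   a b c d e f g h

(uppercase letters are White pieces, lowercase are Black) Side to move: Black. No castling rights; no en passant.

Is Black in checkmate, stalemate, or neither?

neither

Black to move; black king on h4.
In check: yes, from the white queen on g5.
King squares — g3: attacked by Qg5; h3: attacked by Nf4; g4: attacked by Qg5; g5: available; h5: attacked by Nf4.
Legal moves for Black: Kxg5.
Black is in check but has 1 legal move → neither.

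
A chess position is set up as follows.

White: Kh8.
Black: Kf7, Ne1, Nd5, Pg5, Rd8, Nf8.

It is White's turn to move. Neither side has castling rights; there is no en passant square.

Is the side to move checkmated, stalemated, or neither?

White to move; white king on h8.
In check: no.
King squares — g7: attacked by Kf7; h7: attacked by Nf8; g8: attacked by Kf7.
Legal moves for White: none.
Not in check and no legal moves → stalemate.

stalemate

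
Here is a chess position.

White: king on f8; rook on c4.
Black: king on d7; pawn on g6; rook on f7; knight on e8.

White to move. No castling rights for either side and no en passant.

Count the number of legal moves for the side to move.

White to move; king on f8.
In check: yes, from the black rook on f7.
Legal moves: Kg8, Kxf7.
Count: 2.

2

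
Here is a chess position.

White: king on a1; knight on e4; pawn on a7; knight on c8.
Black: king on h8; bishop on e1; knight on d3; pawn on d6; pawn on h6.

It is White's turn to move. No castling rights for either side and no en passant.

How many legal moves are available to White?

17

White to move; king on a1.
In check: no.
Legal moves: Ne7, Ncxd6, Nb6, Nf6, Nexd6, Ng5, Nc5, Ng3, Nc3, Nf2, Nd2, Ka2, Kb1, a8=Q, a8=R, a8=B, a8=N.
Count: 17.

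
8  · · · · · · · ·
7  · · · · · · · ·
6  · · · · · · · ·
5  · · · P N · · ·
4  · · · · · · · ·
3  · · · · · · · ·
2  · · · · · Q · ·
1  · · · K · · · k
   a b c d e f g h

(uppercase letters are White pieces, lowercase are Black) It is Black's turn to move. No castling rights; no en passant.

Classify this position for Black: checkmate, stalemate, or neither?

Black to move; black king on h1.
In check: no.
King squares — g1: attacked by Qf2; g2: attacked by Qf2; h2: attacked by Qf2.
Legal moves for Black: none.
Not in check and no legal moves → stalemate.

stalemate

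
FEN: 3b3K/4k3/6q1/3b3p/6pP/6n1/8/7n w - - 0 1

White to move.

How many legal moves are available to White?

White to move; king on h8.
In check: no.
Legal moves: none.
Count: 0.

0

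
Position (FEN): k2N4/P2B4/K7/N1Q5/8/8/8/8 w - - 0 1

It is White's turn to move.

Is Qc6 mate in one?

yes

After Qc6: black king on a8; in check: yes, from the white queen on c6.
King squares — a7: attacked by Ka6; b7: attacked by Na5; b8: attacked by Pa7.
Black has no legal moves → checkmate.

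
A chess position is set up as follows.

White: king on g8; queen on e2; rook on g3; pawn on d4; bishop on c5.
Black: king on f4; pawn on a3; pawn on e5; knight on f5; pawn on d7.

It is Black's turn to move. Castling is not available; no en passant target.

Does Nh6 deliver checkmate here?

After Nh6: white king on g8; in check: yes, from the black knight on h6.
White has 4 legal replies: Kh8, Kf8, Kh7, Kg7.
In check but a legal move exists → not checkmate.

no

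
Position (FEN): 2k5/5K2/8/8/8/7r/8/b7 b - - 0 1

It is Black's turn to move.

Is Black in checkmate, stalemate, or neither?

neither

Black to move; black king on c8.
In check: no.
Legal moves for Black include: Kd8, Kb8, Kd7, Kc7, Kb7, Rh8, Rh7+, Rh6, Rh5, Rh4, Rg3, Rf3+, Re3, Rd3, Rc3, Rb3, Ra3, Rh2, ... (list truncated; more exist).
Black has legal moves and is not in check → neither.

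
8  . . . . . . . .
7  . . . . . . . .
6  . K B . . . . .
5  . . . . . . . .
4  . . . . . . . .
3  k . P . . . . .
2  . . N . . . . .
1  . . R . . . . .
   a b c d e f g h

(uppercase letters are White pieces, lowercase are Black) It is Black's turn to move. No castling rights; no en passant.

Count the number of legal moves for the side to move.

Black to move; king on a3.
In check: yes, from the white knight on c2.
Legal moves: Kb3, Kb2, Ka2.
Count: 3.

3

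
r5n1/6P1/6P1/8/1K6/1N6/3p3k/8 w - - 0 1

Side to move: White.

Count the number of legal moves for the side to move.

White to move; king on b4.
In check: no.
Legal moves: Kc5, Kb5, Kc4, Kc3, Nc5, Na5, Nd4, Nxd2, Nc1, Na1.
Count: 10.

10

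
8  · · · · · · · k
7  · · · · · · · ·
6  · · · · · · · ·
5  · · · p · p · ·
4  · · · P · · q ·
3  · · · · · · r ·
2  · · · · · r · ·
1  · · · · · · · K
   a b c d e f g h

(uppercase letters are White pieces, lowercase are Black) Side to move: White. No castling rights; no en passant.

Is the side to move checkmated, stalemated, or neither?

White to move; white king on h1.
In check: no.
King squares — g1: attacked by Rg3; g2: attacked by Rf2; h2: attacked by Rf2.
Legal moves for White: none.
Not in check and no legal moves → stalemate.

stalemate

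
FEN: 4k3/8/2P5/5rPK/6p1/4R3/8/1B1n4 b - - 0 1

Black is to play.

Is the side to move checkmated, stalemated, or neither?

neither

Black to move; black king on e8.
In check: yes, from the white rook on e3.
King squares — d7: attacked by Pc6; e7: attacked by Re3; f7: available; d8: available; f8: available.
Legal moves for Black: Kf8, Kd8, Kf7, Re5, Nxe3.
Black is in check but has 5 legal moves → neither.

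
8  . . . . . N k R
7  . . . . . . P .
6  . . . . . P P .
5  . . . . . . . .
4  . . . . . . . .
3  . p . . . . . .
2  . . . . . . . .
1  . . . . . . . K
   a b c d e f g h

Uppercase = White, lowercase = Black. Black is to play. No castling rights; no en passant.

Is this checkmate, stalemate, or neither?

Black to move; black king on g8.
In check: yes, from the white rook on h8.
King squares — f7: attacked by Pg6; g7: attacked by Pf6; h7: attacked by Pg6; f8: attacked by Pg7; h8: attacked by Pg7.
Legal moves for Black: none.
In check with no legal moves → checkmate.

checkmate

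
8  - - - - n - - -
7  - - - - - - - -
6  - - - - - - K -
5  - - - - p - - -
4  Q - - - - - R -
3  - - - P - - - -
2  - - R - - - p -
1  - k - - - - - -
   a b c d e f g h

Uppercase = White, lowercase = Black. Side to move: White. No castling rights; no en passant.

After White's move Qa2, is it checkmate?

After Qa2: black king on b1; in check: yes, from the white queen on a2.
King squares — a1: attacked by Qa2; c1: attacked by Rc2; a2: attacked by Rc2; b2: attacked by Qa2; c2: attacked by Qa2.
Black has no legal moves → checkmate.

yes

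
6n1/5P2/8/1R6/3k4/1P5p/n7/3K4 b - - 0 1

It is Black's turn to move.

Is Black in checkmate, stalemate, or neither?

Black to move; black king on d4.
In check: no.
Legal moves for Black: Ne7, Nh6, Nf6, Ke4, Ke3, Kd3, Kc3, Nb4, Nc3+, Nc1, h2.
Black has 11 legal moves and is not in check → neither.

neither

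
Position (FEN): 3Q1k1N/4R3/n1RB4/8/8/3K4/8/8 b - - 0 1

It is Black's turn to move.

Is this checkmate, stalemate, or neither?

checkmate

Black to move; black king on f8.
In check: yes, from the white queen on d8.
King squares — e7: attacked by Bd6; f7: attacked by Re7; g7: attacked by Re7; e8: attacked by Re7; g8: attacked by Qd8.
Legal moves for Black: none.
In check with no legal moves → checkmate.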